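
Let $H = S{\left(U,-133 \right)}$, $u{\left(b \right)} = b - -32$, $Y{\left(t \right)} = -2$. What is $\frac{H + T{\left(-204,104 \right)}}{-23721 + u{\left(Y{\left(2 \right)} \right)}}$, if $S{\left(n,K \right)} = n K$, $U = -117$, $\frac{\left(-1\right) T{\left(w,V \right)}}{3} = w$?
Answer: $- \frac{5391}{7897} \approx -0.68266$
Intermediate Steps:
$T{\left(w,V \right)} = - 3 w$
$u{\left(b \right)} = 32 + b$ ($u{\left(b \right)} = b + 32 = 32 + b$)
$S{\left(n,K \right)} = K n$
$H = 15561$ ($H = \left(-133\right) \left(-117\right) = 15561$)
$\frac{H + T{\left(-204,104 \right)}}{-23721 + u{\left(Y{\left(2 \right)} \right)}} = \frac{15561 - -612}{-23721 + \left(32 - 2\right)} = \frac{15561 + 612}{-23721 + 30} = \frac{16173}{-23691} = 16173 \left(- \frac{1}{23691}\right) = - \frac{5391}{7897}$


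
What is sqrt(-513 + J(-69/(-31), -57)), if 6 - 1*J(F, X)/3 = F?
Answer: 72*I*sqrt(93)/31 ≈ 22.398*I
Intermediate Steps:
J(F, X) = 18 - 3*F
sqrt(-513 + J(-69/(-31), -57)) = sqrt(-513 + (18 - (-207)/(-31))) = sqrt(-513 + (18 - (-207)*(-1)/31)) = sqrt(-513 + (18 - 3*69/31)) = sqrt(-513 + (18 - 207/31)) = sqrt(-513 + 351/31) = sqrt(-15552/31) = 72*I*sqrt(93)/31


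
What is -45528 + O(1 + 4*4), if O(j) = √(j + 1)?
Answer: -45528 + 3*√2 ≈ -45524.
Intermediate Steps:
O(j) = √(1 + j)
-45528 + O(1 + 4*4) = -45528 + √(1 + (1 + 4*4)) = -45528 + √(1 + (1 + 16)) = -45528 + √(1 + 17) = -45528 + √18 = -45528 + 3*√2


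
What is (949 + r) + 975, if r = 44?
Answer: 1968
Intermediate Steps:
(949 + r) + 975 = (949 + 44) + 975 = 993 + 975 = 1968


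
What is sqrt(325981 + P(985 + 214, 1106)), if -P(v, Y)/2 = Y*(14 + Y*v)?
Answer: I*sqrt(2933024915) ≈ 54157.0*I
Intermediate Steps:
P(v, Y) = -2*Y*(14 + Y*v)
sqrt(325981 + P(985 + 214, 1106)) = sqrt(325981 - 2*1106*(14 + 1106*(985 + 214))) = sqrt(325981 - 2*1106*(14 + 1106*1199)) = sqrt(325981 - 2*1106*(14 + 1326094)) = sqrt(325981 - 2*1106*1326108) = sqrt(325981 - 2933350896) = sqrt(-2933024915) = I*sqrt(2933024915)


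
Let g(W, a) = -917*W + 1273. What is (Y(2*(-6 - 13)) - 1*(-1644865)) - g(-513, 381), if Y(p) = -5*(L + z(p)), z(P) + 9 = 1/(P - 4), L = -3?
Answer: 49275707/42 ≈ 1.1732e+6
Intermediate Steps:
z(P) = -9 + 1/(-4 + P) (z(P) = -9 + 1/(P - 4) = -9 + 1/(-4 + P))
Y(p) = 15 - 5*(37 - 9*p)/(-4 + p) (Y(p) = -5*(-3 + (37 - 9*p)/(-4 + p)) = 15 - 5*(37 - 9*p)/(-4 + p))
g(W, a) = 1273 - 917*W
(Y(2*(-6 - 13)) - 1*(-1644865)) - g(-513, 381) = (5*(-49 + 12*(2*(-6 - 13)))/(-4 + 2*(-6 - 13)) - 1*(-1644865)) - (1273 - 917*(-513)) = (5*(-49 + 12*(2*(-19)))/(-4 + 2*(-19)) + 1644865) - (1273 + 470421) = (5*(-49 + 12*(-38))/(-4 - 38) + 1644865) - 1*471694 = (5*(-49 - 456)/(-42) + 1644865) - 471694 = (5*(-1/42)*(-505) + 1644865) - 471694 = (2525/42 + 1644865) - 471694 = 69086855/42 - 471694 = 49275707/42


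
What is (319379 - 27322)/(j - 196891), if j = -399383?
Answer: -292057/596274 ≈ -0.48980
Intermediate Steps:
(319379 - 27322)/(j - 196891) = (319379 - 27322)/(-399383 - 196891) = 292057/(-596274) = 292057*(-1/596274) = -292057/596274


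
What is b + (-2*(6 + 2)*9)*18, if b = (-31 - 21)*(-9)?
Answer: -2124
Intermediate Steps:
b = 468 (b = -52*(-9) = 468)
b + (-2*(6 + 2)*9)*18 = 468 + (-2*(6 + 2)*9)*18 = 468 + (-2*8*9)*18 = 468 - 16*9*18 = 468 - 144*18 = 468 - 2592 = -2124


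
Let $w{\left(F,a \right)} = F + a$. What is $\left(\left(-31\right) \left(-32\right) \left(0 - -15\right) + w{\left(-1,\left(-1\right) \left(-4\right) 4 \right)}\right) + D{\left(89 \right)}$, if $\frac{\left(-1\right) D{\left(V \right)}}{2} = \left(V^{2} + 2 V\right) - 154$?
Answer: $-995$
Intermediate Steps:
$D{\left(V \right)} = 308 - 4 V - 2 V^{2}$ ($D{\left(V \right)} = - 2 \left(\left(V^{2} + 2 V\right) - 154\right) = - 2 \left(-154 + V^{2} + 2 V\right) = 308 - 4 V - 2 V^{2}$)
$\left(\left(-31\right) \left(-32\right) \left(0 - -15\right) + w{\left(-1,\left(-1\right) \left(-4\right) 4 \right)}\right) + D{\left(89 \right)} = \left(\left(-31\right) \left(-32\right) \left(0 - -15\right) - \left(1 - \left(-1\right) \left(-4\right) 4\right)\right) - \left(48 + 15842\right) = \left(992 \left(0 + 15\right) + \left(-1 + 4 \cdot 4\right)\right) - 15890 = \left(992 \cdot 15 + \left(-1 + 16\right)\right) - 15890 = \left(14880 + 15\right) - 15890 = 14895 - 15890 = -995$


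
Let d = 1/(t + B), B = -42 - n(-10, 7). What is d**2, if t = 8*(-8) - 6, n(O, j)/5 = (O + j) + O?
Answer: 1/2209 ≈ 0.00045269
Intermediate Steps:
n(O, j) = 5*j + 10*O (n(O, j) = 5*((O + j) + O) = 5*(j + 2*O) = 5*j + 10*O)
t = -70 (t = -64 - 6 = -70)
B = 23 (B = -42 - (5*7 + 10*(-10)) = -42 - (35 - 100) = -42 - 1*(-65) = -42 + 65 = 23)
d = -1/47 (d = 1/(-70 + 23) = 1/(-47) = -1/47 ≈ -0.021277)
d**2 = (-1/47)**2 = 1/2209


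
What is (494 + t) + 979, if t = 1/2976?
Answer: 4383649/2976 ≈ 1473.0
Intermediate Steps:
t = 1/2976 ≈ 0.00033602
(494 + t) + 979 = (494 + 1/2976) + 979 = 1470145/2976 + 979 = 4383649/2976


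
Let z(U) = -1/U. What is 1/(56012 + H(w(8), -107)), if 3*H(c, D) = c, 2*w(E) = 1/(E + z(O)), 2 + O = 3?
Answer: 42/2352505 ≈ 1.7853e-5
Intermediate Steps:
O = 1 (O = -2 + 3 = 1)
w(E) = 1/(2*(-1 + E)) (w(E) = 1/(2*(E - 1/1)) = 1/(2*(E - 1*1)) = 1/(2*(E - 1)) = 1/(2*(-1 + E)))
H(c, D) = c/3
1/(56012 + H(w(8), -107)) = 1/(56012 + (1/(2*(-1 + 8)))/3) = 1/(56012 + ((½)/7)/3) = 1/(56012 + ((½)*(⅐))/3) = 1/(56012 + (⅓)*(1/14)) = 1/(56012 + 1/42) = 1/(2352505/42) = 42/2352505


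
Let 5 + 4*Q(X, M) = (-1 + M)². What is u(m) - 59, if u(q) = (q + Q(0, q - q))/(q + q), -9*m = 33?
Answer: -642/11 ≈ -58.364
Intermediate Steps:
m = -11/3 (m = -⅑*33 = -11/3 ≈ -3.6667)
Q(X, M) = -5/4 + (-1 + M)²/4
u(q) = (-1 + q)/(2*q) (u(q) = (q + (-5/4 + (-1 + (q - q))²/4))/(q + q) = (q + (-5/4 + (-1 + 0)²/4))/((2*q)) = (q + (-5/4 + (¼)*(-1)²))*(1/(2*q)) = (q + (-5/4 + (¼)*1))*(1/(2*q)) = (q + (-5/4 + ¼))*(1/(2*q)) = (q - 1)*(1/(2*q)) = (-1 + q)*(1/(2*q)) = (-1 + q)/(2*q))
u(m) - 59 = (-1 - 11/3)/(2*(-11/3)) - 59 = (½)*(-3/11)*(-14/3) - 59 = 7/11 - 59 = -642/11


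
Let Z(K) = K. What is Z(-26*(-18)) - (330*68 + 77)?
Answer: -22049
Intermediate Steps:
Z(-26*(-18)) - (330*68 + 77) = -26*(-18) - (330*68 + 77) = 468 - (22440 + 77) = 468 - 1*22517 = 468 - 22517 = -22049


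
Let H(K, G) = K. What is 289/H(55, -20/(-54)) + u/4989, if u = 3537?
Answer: 545452/91465 ≈ 5.9635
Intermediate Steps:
289/H(55, -20/(-54)) + u/4989 = 289/55 + 3537/4989 = 289*(1/55) + 3537*(1/4989) = 289/55 + 1179/1663 = 545452/91465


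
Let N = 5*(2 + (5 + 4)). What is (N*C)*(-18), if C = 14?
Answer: -13860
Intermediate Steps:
N = 55 (N = 5*(2 + 9) = 5*11 = 55)
(N*C)*(-18) = (55*14)*(-18) = 770*(-18) = -13860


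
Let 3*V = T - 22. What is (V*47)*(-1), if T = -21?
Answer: 2021/3 ≈ 673.67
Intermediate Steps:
V = -43/3 (V = (-21 - 22)/3 = (⅓)*(-43) = -43/3 ≈ -14.333)
(V*47)*(-1) = -43/3*47*(-1) = -2021/3*(-1) = 2021/3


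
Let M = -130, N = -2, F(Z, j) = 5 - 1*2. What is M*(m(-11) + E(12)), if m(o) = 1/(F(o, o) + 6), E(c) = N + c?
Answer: -11830/9 ≈ -1314.4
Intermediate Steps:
F(Z, j) = 3 (F(Z, j) = 5 - 2 = 3)
E(c) = -2 + c
m(o) = ⅑ (m(o) = 1/(3 + 6) = 1/9 = ⅑)
M*(m(-11) + E(12)) = -130*(⅑ + (-2 + 12)) = -130*(⅑ + 10) = -130*91/9 = -11830/9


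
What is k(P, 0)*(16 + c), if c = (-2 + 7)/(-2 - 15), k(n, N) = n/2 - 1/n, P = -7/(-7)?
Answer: -267/34 ≈ -7.8529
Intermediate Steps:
P = 1 (P = -7*(-⅐) = 1)
k(n, N) = n/2 - 1/n (k(n, N) = n*(½) - 1/n = n/2 - 1/n)
c = -5/17 (c = 5/(-17) = 5*(-1/17) = -5/17 ≈ -0.29412)
k(P, 0)*(16 + c) = ((½)*1 - 1/1)*(16 - 5/17) = (½ - 1*1)*(267/17) = (½ - 1)*(267/17) = -½*267/17 = -267/34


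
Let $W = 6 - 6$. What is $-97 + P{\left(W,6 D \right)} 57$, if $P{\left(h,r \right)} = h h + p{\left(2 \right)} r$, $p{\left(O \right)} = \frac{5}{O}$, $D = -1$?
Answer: $-952$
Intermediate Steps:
$W = 0$
$P{\left(h,r \right)} = h^{2} + \frac{5 r}{2}$ ($P{\left(h,r \right)} = h h + \frac{5}{2} r = h^{2} + 5 \cdot \frac{1}{2} r = h^{2} + \frac{5 r}{2}$)
$-97 + P{\left(W,6 D \right)} 57 = -97 + \left(0^{2} + \frac{5 \cdot 6 \left(-1\right)}{2}\right) 57 = -97 + \left(0 + \frac{5}{2} \left(-6\right)\right) 57 = -97 + \left(0 - 15\right) 57 = -97 - 855 = -952$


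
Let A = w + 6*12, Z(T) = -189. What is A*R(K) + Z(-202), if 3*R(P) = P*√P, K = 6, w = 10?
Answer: -189 + 164*√6 ≈ 212.72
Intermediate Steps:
A = 82 (A = 10 + 6*12 = 10 + 72 = 82)
R(P) = P^(3/2)/3 (R(P) = (P*√P)/3 = P^(3/2)/3)
A*R(K) + Z(-202) = 82*(6^(3/2)/3) - 189 = 82*((6*√6)/3) - 189 = 82*(2*√6) - 189 = 164*√6 - 189 = -189 + 164*√6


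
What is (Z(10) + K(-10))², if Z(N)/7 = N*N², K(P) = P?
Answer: 48860100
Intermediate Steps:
Z(N) = 7*N³ (Z(N) = 7*(N*N²) = 7*N³)
(Z(10) + K(-10))² = (7*10³ - 10)² = (7*1000 - 10)² = (7000 - 10)² = 6990² = 48860100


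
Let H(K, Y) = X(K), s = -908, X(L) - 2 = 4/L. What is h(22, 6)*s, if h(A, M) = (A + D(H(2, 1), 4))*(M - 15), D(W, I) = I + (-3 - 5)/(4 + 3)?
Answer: 1421928/7 ≈ 2.0313e+5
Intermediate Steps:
X(L) = 2 + 4/L
H(K, Y) = 2 + 4/K
D(W, I) = -8/7 + I (D(W, I) = I - 8/7 = -8/7 + I)
h(A, M) = (-15 + M)*(20/7 + A) (h(A, M) = (A + (-8/7 + 4))*(M - 15) = (A + 20/7)*(-15 + M) = (20/7 + A)*(-15 + M) = (-15 + M)*(20/7 + A))
h(22, 6)*s = (-300/7 - 15*22 + (20/7)*6 + 22*6)*(-908) = (-300/7 - 330 + 120/7 + 132)*(-908) = -1566/7*(-908) = 1421928/7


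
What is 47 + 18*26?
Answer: 515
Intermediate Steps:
47 + 18*26 = 47 + 468 = 515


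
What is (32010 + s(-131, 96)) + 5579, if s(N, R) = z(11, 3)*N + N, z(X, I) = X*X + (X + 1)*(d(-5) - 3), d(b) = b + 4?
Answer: 27895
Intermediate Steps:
d(b) = 4 + b
z(X, I) = -4 + X**2 - 4*X (z(X, I) = X*X + (X + 1)*((4 - 5) - 3) = X**2 + (1 + X)*(-1 - 3) = X**2 + (1 + X)*(-4) = X**2 + (-4 - 4*X) = -4 + X**2 - 4*X)
s(N, R) = 74*N (s(N, R) = (-4 + 11**2 - 4*11)*N + N = (-4 + 121 - 44)*N + N = 73*N + N = 74*N)
(32010 + s(-131, 96)) + 5579 = (32010 + 74*(-131)) + 5579 = (32010 - 9694) + 5579 = 22316 + 5579 = 27895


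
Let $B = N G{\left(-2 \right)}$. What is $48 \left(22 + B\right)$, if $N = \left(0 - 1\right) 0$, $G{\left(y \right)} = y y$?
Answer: $1056$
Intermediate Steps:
$G{\left(y \right)} = y^{2}$
$N = 0$ ($N = \left(-1\right) 0 = 0$)
$B = 0$ ($B = 0 \left(-2\right)^{2} = 0 \cdot 4 = 0$)
$48 \left(22 + B\right) = 48 \left(22 + 0\right) = 48 \cdot 22 = 1056$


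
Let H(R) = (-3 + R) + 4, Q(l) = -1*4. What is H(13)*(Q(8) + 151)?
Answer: 2058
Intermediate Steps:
Q(l) = -4
H(R) = 1 + R
H(13)*(Q(8) + 151) = (1 + 13)*(-4 + 151) = 14*147 = 2058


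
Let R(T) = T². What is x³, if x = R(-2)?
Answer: 64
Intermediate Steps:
x = 4 (x = (-2)² = 4)
x³ = 4³ = 64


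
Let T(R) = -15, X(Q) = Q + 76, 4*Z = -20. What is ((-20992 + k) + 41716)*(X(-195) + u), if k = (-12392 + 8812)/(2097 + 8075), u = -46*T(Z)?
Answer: 30091835327/2543 ≈ 1.1833e+7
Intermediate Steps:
Z = -5 (Z = (¼)*(-20) = -5)
X(Q) = 76 + Q
u = 690 (u = -46*(-15) = 690)
k = -895/2543 (k = -3580/10172 = -3580*1/10172 = -895/2543 ≈ -0.35195)
((-20992 + k) + 41716)*(X(-195) + u) = ((-20992 - 895/2543) + 41716)*((76 - 195) + 690) = (-53383551/2543 + 41716)*(-119 + 690) = (52700237/2543)*571 = 30091835327/2543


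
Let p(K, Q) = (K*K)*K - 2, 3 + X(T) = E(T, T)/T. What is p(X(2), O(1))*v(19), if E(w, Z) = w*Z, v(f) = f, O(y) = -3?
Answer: -57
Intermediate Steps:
E(w, Z) = Z*w
X(T) = -3 + T (X(T) = -3 + (T*T)/T = -3 + T**2/T = -3 + T)
p(K, Q) = -2 + K**3 (p(K, Q) = K**2*K - 2 = K**3 - 2 = -2 + K**3)
p(X(2), O(1))*v(19) = (-2 + (-3 + 2)**3)*19 = (-2 + (-1)**3)*19 = (-2 - 1)*19 = -3*19 = -57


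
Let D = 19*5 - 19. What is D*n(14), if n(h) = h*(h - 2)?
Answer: 12768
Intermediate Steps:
D = 76 (D = 95 - 19 = 76)
n(h) = h*(-2 + h)
D*n(14) = 76*(14*(-2 + 14)) = 76*(14*12) = 76*168 = 12768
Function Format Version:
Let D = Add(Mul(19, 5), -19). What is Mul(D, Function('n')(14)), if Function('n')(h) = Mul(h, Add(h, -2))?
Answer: 12768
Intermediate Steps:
D = 76 (D = Add(95, -19) = 76)
Function('n')(h) = Mul(h, Add(-2, h))
Mul(D, Function('n')(14)) = Mul(76, Mul(14, Add(-2, 14))) = Mul(76, Mul(14, 12)) = Mul(76, 168) = 12768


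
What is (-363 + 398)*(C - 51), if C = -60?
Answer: -3885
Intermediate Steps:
(-363 + 398)*(C - 51) = (-363 + 398)*(-60 - 51) = 35*(-111) = -3885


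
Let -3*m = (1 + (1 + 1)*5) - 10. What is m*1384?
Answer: -1384/3 ≈ -461.33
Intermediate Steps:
m = -⅓ (m = -((1 + (1 + 1)*5) - 10)/3 = -((1 + 2*5) - 10)/3 = -((1 + 10) - 10)/3 = -(11 - 10)/3 = -⅓*1 = -⅓ ≈ -0.33333)
m*1384 = -⅓*1384 = -1384/3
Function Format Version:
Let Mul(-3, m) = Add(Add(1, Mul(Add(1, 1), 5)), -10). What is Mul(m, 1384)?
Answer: Rational(-1384, 3) ≈ -461.33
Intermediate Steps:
m = Rational(-1, 3) (m = Mul(Rational(-1, 3), Add(Add(1, Mul(Add(1, 1), 5)), -10)) = Mul(Rational(-1, 3), Add(Add(1, Mul(2, 5)), -10)) = Mul(Rational(-1, 3), Add(Add(1, 10), -10)) = Mul(Rational(-1, 3), Add(11, -10)) = Mul(Rational(-1, 3), 1) = Rational(-1, 3) ≈ -0.33333)
Mul(m, 1384) = Mul(Rational(-1, 3), 1384) = Rational(-1384, 3)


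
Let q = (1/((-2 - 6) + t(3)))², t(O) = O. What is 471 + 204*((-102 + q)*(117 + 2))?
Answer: -61867749/25 ≈ -2.4747e+6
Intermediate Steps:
q = 1/25 (q = (1/((-2 - 6) + 3))² = (1/(-8 + 3))² = (1/(-5))² = (-⅕)² = 1/25 ≈ 0.040000)
471 + 204*((-102 + q)*(117 + 2)) = 471 + 204*((-102 + 1/25)*(117 + 2)) = 471 + 204*(-2549/25*119) = 471 + 204*(-303331/25) = 471 - 61879524/25 = -61867749/25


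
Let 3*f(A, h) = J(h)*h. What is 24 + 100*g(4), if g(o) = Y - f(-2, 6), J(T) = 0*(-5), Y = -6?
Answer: -576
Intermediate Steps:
J(T) = 0
f(A, h) = 0 (f(A, h) = (0*h)/3 = (⅓)*0 = 0)
g(o) = -6 (g(o) = -6 - 1*0 = -6 + 0 = -6)
24 + 100*g(4) = 24 + 100*(-6) = 24 - 600 = -576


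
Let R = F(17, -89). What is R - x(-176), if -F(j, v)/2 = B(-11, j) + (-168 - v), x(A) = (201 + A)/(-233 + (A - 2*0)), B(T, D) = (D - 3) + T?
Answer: 62193/409 ≈ 152.06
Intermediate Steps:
B(T, D) = -3 + D + T (B(T, D) = (-3 + D) + T = -3 + D + T)
x(A) = (201 + A)/(-233 + A) (x(A) = (201 + A)/(-233 + (A + 0)) = (201 + A)/(-233 + A))
F(j, v) = 364 - 2*j + 2*v (F(j, v) = -2*((-3 + j - 11) + (-168 - v)) = -2*((-14 + j) + (-168 - v)) = -2*(-182 + j - v) = 364 - 2*j + 2*v)
R = 152 (R = 364 - 2*17 + 2*(-89) = 364 - 34 - 178 = 152)
R - x(-176) = 152 - (201 - 176)/(-233 - 176) = 152 - 25/(-409) = 152 - (-1)*25/409 = 152 - 1*(-25/409) = 152 + 25/409 = 62193/409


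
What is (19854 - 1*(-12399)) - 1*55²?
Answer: 29228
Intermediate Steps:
(19854 - 1*(-12399)) - 1*55² = (19854 + 12399) - 1*3025 = 32253 - 3025 = 29228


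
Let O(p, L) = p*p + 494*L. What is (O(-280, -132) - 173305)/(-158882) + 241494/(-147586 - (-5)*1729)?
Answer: -86218125/118049326 ≈ -0.73036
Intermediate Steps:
O(p, L) = p**2 + 494*L
(O(-280, -132) - 173305)/(-158882) + 241494/(-147586 - (-5)*1729) = (((-280)**2 + 494*(-132)) - 173305)/(-158882) + 241494/(-147586 - (-5)*1729) = ((78400 - 65208) - 173305)*(-1/158882) + 241494/(-147586 - 1*(-8645)) = (13192 - 173305)*(-1/158882) + 241494/(-147586 + 8645) = -160113*(-1/158882) + 241494/(-138941) = 160113/158882 + 241494*(-1/138941) = 160113/158882 - 21954/12631 = -86218125/118049326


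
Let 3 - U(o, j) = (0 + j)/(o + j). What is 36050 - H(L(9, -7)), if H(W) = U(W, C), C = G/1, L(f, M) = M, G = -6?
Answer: 468617/13 ≈ 36047.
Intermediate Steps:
C = -6 (C = -6/1 = -6*1 = -6)
U(o, j) = 3 - j/(j + o) (U(o, j) = 3 - (0 + j)/(o + j) = 3 - j/(j + o))
H(W) = (-12 + 3*W)/(-6 + W) (H(W) = (2*(-6) + 3*W)/(-6 + W) = (-12 + 3*W)/(-6 + W))
36050 - H(L(9, -7)) = 36050 - 3*(-4 - 7)/(-6 - 7) = 36050 - 3*(-11)/(-13) = 36050 - 3*(-1)*(-11)/13 = 36050 - 1*33/13 = 36050 - 33/13 = 468617/13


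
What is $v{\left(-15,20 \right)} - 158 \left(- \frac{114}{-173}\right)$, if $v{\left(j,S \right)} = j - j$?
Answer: $- \frac{18012}{173} \approx -104.12$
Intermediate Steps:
$v{\left(j,S \right)} = 0$
$v{\left(-15,20 \right)} - 158 \left(- \frac{114}{-173}\right) = 0 - 158 \left(- \frac{114}{-173}\right) = 0 - 158 \left(\left(-114\right) \left(- \frac{1}{173}\right)\right) = 0 - \frac{18012}{173} = - \frac{18012}{173}$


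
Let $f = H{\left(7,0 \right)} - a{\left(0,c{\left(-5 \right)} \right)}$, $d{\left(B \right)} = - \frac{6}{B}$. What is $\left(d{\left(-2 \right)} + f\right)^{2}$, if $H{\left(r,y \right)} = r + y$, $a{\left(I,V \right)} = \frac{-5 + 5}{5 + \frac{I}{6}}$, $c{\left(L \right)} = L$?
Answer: $100$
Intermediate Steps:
$a{\left(I,V \right)} = 0$ ($a{\left(I,V \right)} = \frac{0}{5 + I \frac{1}{6}} = \frac{0}{5 + \frac{I}{6}} = 0$)
$f = 7$ ($f = \left(7 + 0\right) - 0 = 7 + 0 = 7$)
$\left(d{\left(-2 \right)} + f\right)^{2} = \left(- \frac{6}{-2} + 7\right)^{2} = \left(\left(-6\right) \left(- \frac{1}{2}\right) + 7\right)^{2} = \left(3 + 7\right)^{2} = 10^{2} = 100$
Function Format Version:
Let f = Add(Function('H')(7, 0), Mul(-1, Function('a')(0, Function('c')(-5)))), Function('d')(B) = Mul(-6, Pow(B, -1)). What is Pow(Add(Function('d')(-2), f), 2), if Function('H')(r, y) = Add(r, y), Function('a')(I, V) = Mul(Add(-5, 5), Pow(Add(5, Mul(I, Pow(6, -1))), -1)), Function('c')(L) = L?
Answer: 100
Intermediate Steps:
Function('a')(I, V) = 0 (Function('a')(I, V) = Mul(0, Pow(Add(5, Mul(I, Rational(1, 6))), -1)) = Mul(0, Pow(Add(5, Mul(Rational(1, 6), I)), -1)) = 0)
f = 7 (f = Add(Add(7, 0), Mul(-1, 0)) = Add(7, 0) = 7)
Pow(Add(Function('d')(-2), f), 2) = Pow(Add(Mul(-6, Pow(-2, -1)), 7), 2) = Pow(Add(Mul(-6, Rational(-1, 2)), 7), 2) = Pow(Add(3, 7), 2) = Pow(10, 2) = 100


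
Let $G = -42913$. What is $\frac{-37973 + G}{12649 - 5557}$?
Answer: $- \frac{13481}{1182} \approx -11.405$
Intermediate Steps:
$\frac{-37973 + G}{12649 - 5557} = \frac{-37973 - 42913}{12649 - 5557} = - \frac{80886}{7092} = \left(-80886\right) \frac{1}{7092} = - \frac{13481}{1182}$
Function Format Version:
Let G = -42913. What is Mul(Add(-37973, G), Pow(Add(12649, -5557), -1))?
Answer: Rational(-13481, 1182) ≈ -11.405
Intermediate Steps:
Mul(Add(-37973, G), Pow(Add(12649, -5557), -1)) = Mul(Add(-37973, -42913), Pow(Add(12649, -5557), -1)) = Mul(-80886, Pow(7092, -1)) = Mul(-80886, Rational(1, 7092)) = Rational(-13481, 1182)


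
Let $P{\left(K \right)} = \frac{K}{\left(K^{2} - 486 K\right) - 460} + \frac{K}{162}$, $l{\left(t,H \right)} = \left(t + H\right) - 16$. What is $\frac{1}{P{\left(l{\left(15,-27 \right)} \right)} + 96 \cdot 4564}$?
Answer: $\frac{1161}{508684981} \approx 2.2824 \cdot 10^{-6}$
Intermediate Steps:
$l{\left(t,H \right)} = -16 + H + t$ ($l{\left(t,H \right)} = \left(H + t\right) - 16 = -16 + H + t$)
$P{\left(K \right)} = \frac{K}{162} + \frac{K}{-460 + K^{2} - 486 K}$ ($P{\left(K \right)} = \frac{K}{-460 + K^{2} - 486 K} + K \frac{1}{162} = \frac{K}{-460 + K^{2} - 486 K} + \frac{K}{162} = \frac{K}{162} + \frac{K}{-460 + K^{2} - 486 K}$)
$\frac{1}{P{\left(l{\left(15,-27 \right)} \right)} + 96 \cdot 4564} = \frac{1}{\frac{\left(-16 - 27 + 15\right) \left(298 - \left(-16 - 27 + 15\right)^{2} + 486 \left(-16 - 27 + 15\right)\right)}{162 \left(460 - \left(-16 - 27 + 15\right)^{2} + 486 \left(-16 - 27 + 15\right)\right)} + 96 \cdot 4564} = \frac{1}{\frac{1}{162} \left(-28\right) \frac{1}{460 - \left(-28\right)^{2} + 486 \left(-28\right)} \left(298 - \left(-28\right)^{2} + 486 \left(-28\right)\right) + 438144} = \frac{1}{\frac{1}{162} \left(-28\right) \frac{1}{460 - 784 - 13608} \left(298 - 784 - 13608\right) + 438144} = \frac{1}{\frac{1}{162} \left(-28\right) \frac{1}{-13932} \left(-14094\right) + 438144} = \frac{1}{\frac{1}{162} \left(-28\right) \left(- \frac{1}{13932}\right) \left(-14094\right) + 438144} = \frac{1}{- \frac{203}{1161} + 438144} = \frac{1}{\frac{508684981}{1161}} = \frac{1161}{508684981}$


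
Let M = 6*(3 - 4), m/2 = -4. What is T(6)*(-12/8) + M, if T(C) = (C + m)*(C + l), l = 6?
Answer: 30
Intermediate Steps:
m = -8 (m = 2*(-4) = -8)
M = -6 (M = 6*(-1) = -6)
T(C) = (-8 + C)*(6 + C) (T(C) = (C - 8)*(C + 6) = (-8 + C)*(6 + C))
T(6)*(-12/8) + M = (-48 + 6² - 2*6)*(-12/8) - 6 = (-48 + 36 - 12)*(-12*⅛) - 6 = -24*(-3/2) - 6 = 36 - 6 = 30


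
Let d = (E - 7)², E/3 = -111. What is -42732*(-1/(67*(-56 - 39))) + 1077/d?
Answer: -986592819/147158800 ≈ -6.7043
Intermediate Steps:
E = -333 (E = 3*(-111) = -333)
d = 115600 (d = (-333 - 7)² = (-340)² = 115600)
-42732*(-1/(67*(-56 - 39))) + 1077/d = -42732*(-1/(67*(-56 - 39))) + 1077/115600 = -42732/((-67*(-95))) + 1077*(1/115600) = -42732/6365 + 1077/115600 = -986592819/147158800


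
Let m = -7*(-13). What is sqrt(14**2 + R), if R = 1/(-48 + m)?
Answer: sqrt(362447)/43 ≈ 14.001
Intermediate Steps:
m = 91
R = 1/43 (R = 1/(-48 + 91) = 1/43 ≈ 0.023256)
sqrt(14**2 + R) = sqrt(14**2 + 1/43) = sqrt(196 + 1/43) = sqrt(8429/43) = sqrt(362447)/43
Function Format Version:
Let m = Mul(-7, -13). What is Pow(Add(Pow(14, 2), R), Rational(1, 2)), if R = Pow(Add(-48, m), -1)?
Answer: Mul(Rational(1, 43), Pow(362447, Rational(1, 2))) ≈ 14.001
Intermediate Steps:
m = 91
R = Rational(1, 43) (R = Pow(Add(-48, 91), -1) = Pow(43, -1) = Rational(1, 43) ≈ 0.023256)
Pow(Add(Pow(14, 2), R), Rational(1, 2)) = Pow(Add(Pow(14, 2), Rational(1, 43)), Rational(1, 2)) = Pow(Add(196, Rational(1, 43)), Rational(1, 2)) = Pow(Rational(8429, 43), Rational(1, 2)) = Mul(Rational(1, 43), Pow(362447, Rational(1, 2)))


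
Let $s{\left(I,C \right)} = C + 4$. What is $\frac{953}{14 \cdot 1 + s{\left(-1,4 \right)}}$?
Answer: $\frac{953}{22} \approx 43.318$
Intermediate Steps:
$s{\left(I,C \right)} = 4 + C$
$\frac{953}{14 \cdot 1 + s{\left(-1,4 \right)}} = \frac{953}{14 \cdot 1 + \left(4 + 4\right)} = \frac{953}{14 + 8} = \frac{953}{22}$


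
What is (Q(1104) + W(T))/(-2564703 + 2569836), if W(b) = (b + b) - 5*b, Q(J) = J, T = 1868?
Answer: -1500/1711 ≈ -0.87668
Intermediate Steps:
W(b) = -3*b (W(b) = 2*b - 5*b = -3*b)
(Q(1104) + W(T))/(-2564703 + 2569836) = (1104 - 3*1868)/(-2564703 + 2569836) = (1104 - 5604)/5133 = -4500*1/5133 = -1500/1711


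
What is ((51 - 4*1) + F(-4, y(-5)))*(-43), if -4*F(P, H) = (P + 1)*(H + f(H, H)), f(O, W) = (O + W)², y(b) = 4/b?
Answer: -51944/25 ≈ -2077.8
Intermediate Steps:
F(P, H) = -(1 + P)*(H + 4*H²)/4 (F(P, H) = -(P + 1)*(H + (H + H)²)/4 = -(1 + P)*(H + (2*H)²)/4 = -(1 + P)*(H + 4*H²)/4)
((51 - 4*1) + F(-4, y(-5)))*(-43) = ((51 - 4*1) + (4/(-5))*(-1 - 1*(-4) - 16/(-5) - 4*4/(-5)*(-4))/4)*(-43) = ((51 - 4) + (4*(-⅕))*(-1 + 4 - 16*(-1)/5 - 4*4*(-⅕)*(-4))/4)*(-43) = (47 + (¼)*(-⅘)*(-1 + 4 - 4*(-⅘) - 4*(-⅘)*(-4)))*(-43) = (47 + (¼)*(-⅘)*(-1 + 4 + 16/5 - 64/5))*(-43) = (47 + (¼)*(-⅘)*(-33/5))*(-43) = (47 + 33/25)*(-43) = (1208/25)*(-43) = -51944/25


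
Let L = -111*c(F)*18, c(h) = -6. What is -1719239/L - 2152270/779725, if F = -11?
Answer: -273267008407/1869468660 ≈ -146.17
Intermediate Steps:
L = 11988 (L = -111*(-6)*18 = 666*18 = 11988)
-1719239/L - 2152270/779725 = -1719239/11988 - 2152270/779725 = -1719239*1/11988 - 2152270*1/779725 = -1719239/11988 - 430454/155945 = -273267008407/1869468660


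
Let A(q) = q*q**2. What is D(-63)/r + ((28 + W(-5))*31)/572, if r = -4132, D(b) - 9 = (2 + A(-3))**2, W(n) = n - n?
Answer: 402991/295438 ≈ 1.3640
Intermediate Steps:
W(n) = 0
A(q) = q**3
D(b) = 634 (D(b) = 9 + (2 + (-3)**3)**2 = 9 + (2 - 27)**2 = 9 + (-25)**2 = 9 + 625 = 634)
D(-63)/r + ((28 + W(-5))*31)/572 = 634/(-4132) + ((28 + 0)*31)/572 = 634*(-1/4132) + (28*31)*(1/572) = -317/2066 + 868*(1/572) = -317/2066 + 217/143 = 402991/295438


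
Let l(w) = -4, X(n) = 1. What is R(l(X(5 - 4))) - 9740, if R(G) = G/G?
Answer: -9739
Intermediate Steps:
R(G) = 1
R(l(X(5 - 4))) - 9740 = 1 - 9740 = -9739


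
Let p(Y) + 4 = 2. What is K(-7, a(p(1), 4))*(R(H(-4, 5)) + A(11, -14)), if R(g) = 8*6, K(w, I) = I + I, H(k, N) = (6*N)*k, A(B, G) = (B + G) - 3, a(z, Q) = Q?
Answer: 336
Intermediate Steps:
p(Y) = -2 (p(Y) = -4 + 2 = -2)
A(B, G) = -3 + B + G
H(k, N) = 6*N*k
K(w, I) = 2*I
R(g) = 48
K(-7, a(p(1), 4))*(R(H(-4, 5)) + A(11, -14)) = (2*4)*(48 + (-3 + 11 - 14)) = 8*(48 - 6) = 8*42 = 336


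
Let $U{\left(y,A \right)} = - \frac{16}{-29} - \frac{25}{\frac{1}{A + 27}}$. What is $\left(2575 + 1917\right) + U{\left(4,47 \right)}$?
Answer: $\frac{76634}{29} \approx 2642.6$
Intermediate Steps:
$U{\left(y,A \right)} = - \frac{19559}{29} - 25 A$ ($U{\left(y,A \right)} = \left(-16\right) \left(- \frac{1}{29}\right) - \frac{25}{\frac{1}{27 + A}} = \frac{16}{29} - 25 \left(27 + A\right) = \frac{16}{29} - \left(675 + 25 A\right) = - \frac{19559}{29} - 25 A$)
$\left(2575 + 1917\right) + U{\left(4,47 \right)} = \left(2575 + 1917\right) - \frac{53634}{29} = 4492 - \frac{53634}{29} = \frac{76634}{29}$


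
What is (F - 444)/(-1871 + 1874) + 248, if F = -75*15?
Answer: -275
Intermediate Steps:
F = -1125
(F - 444)/(-1871 + 1874) + 248 = (-1125 - 444)/(-1871 + 1874) + 248 = -1569/3 + 248 = -1569*⅓ + 248 = -523 + 248 = -275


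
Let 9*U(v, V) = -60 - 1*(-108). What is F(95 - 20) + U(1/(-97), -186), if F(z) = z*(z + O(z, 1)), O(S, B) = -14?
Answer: 13741/3 ≈ 4580.3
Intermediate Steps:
U(v, V) = 16/3 (U(v, V) = (-60 - 1*(-108))/9 = (-60 + 108)/9 = (1/9)*48 = 16/3)
F(z) = z*(-14 + z) (F(z) = z*(z - 14) = z*(-14 + z))
F(95 - 20) + U(1/(-97), -186) = (95 - 20)*(-14 + (95 - 20)) + 16/3 = 75*(-14 + 75) + 16/3 = 75*61 + 16/3 = 4575 + 16/3 = 13741/3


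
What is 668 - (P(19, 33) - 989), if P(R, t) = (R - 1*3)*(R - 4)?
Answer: 1417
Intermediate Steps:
P(R, t) = (-4 + R)*(-3 + R) (P(R, t) = (R - 3)*(-4 + R) = (-3 + R)*(-4 + R) = (-4 + R)*(-3 + R))
668 - (P(19, 33) - 989) = 668 - ((12 + 19² - 7*19) - 989) = 668 - ((12 + 361 - 133) - 989) = 668 - (240 - 989) = 668 - 1*(-749) = 668 + 749 = 1417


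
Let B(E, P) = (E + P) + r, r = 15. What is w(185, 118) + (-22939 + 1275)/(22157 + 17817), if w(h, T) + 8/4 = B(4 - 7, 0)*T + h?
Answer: 31948381/19987 ≈ 1598.5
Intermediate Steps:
B(E, P) = 15 + E + P (B(E, P) = (E + P) + 15 = 15 + E + P)
w(h, T) = -2 + h + 12*T (w(h, T) = -2 + ((15 + (4 - 7) + 0)*T + h) = -2 + ((15 - 3 + 0)*T + h) = -2 + (12*T + h) = -2 + (h + 12*T) = -2 + h + 12*T)
w(185, 118) + (-22939 + 1275)/(22157 + 17817) = (-2 + 185 + 12*118) + (-22939 + 1275)/(22157 + 17817) = (-2 + 185 + 1416) - 21664/39974 = 1599 - 21664*1/39974 = 1599 - 10832/19987 = 31948381/19987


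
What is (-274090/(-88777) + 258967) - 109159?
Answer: 13299778906/88777 ≈ 1.4981e+5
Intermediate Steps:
(-274090/(-88777) + 258967) - 109159 = (-274090*(-1/88777) + 258967) - 109159 = (274090/88777 + 258967) - 109159 = 22990587449/88777 - 109159 = 13299778906/88777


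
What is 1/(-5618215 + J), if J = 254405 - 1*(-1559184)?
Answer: -1/3804626 ≈ -2.6284e-7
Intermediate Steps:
J = 1813589 (J = 254405 + 1559184 = 1813589)
1/(-5618215 + J) = 1/(-5618215 + 1813589) = 1/(-3804626) = -1/3804626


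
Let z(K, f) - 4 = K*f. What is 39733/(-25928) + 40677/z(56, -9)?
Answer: -268634939/3241000 ≈ -82.886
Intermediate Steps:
z(K, f) = 4 + K*f
39733/(-25928) + 40677/z(56, -9) = 39733/(-25928) + 40677/(4 + 56*(-9)) = 39733*(-1/25928) + 40677/(4 - 504) = -39733/25928 + 40677/(-500) = -39733/25928 + 40677*(-1/500) = -39733/25928 - 40677/500 = -268634939/3241000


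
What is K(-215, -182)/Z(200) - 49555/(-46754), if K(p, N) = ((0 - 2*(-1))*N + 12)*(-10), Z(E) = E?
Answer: 4362127/233770 ≈ 18.660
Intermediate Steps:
K(p, N) = -120 - 20*N (K(p, N) = ((0 + 2)*N + 12)*(-10) = (2*N + 12)*(-10) = (12 + 2*N)*(-10) = -120 - 20*N)
K(-215, -182)/Z(200) - 49555/(-46754) = (-120 - 20*(-182))/200 - 49555/(-46754) = (-120 + 3640)*(1/200) - 49555*(-1/46754) = 3520*(1/200) + 49555/46754 = 88/5 + 49555/46754 = 4362127/233770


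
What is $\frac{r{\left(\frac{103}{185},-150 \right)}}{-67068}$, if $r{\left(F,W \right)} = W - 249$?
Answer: $\frac{133}{22356} \approx 0.0059492$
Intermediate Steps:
$r{\left(F,W \right)} = -249 + W$
$\frac{r{\left(\frac{103}{185},-150 \right)}}{-67068} = \frac{-249 - 150}{-67068} = \left(-399\right) \left(- \frac{1}{67068}\right) = \frac{133}{22356}$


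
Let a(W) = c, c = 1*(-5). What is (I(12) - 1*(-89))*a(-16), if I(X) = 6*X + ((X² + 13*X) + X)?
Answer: -2365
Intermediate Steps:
c = -5
a(W) = -5
I(X) = X² + 20*X (I(X) = 6*X + (X² + 14*X) = X² + 20*X)
(I(12) - 1*(-89))*a(-16) = (12*(20 + 12) - 1*(-89))*(-5) = (12*32 + 89)*(-5) = (384 + 89)*(-5) = 473*(-5) = -2365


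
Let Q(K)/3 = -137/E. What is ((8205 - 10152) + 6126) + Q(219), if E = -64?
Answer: 267867/64 ≈ 4185.4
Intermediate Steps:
Q(K) = 411/64 (Q(K) = 3*(-137/(-64)) = 3*(-137*(-1/64)) = 3*(137/64) = 411/64)
((8205 - 10152) + 6126) + Q(219) = ((8205 - 10152) + 6126) + 411/64 = (-1947 + 6126) + 411/64 = 4179 + 411/64 = 267867/64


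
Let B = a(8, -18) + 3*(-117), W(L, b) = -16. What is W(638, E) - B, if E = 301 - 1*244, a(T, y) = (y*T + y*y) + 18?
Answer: 137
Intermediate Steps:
a(T, y) = 18 + y² + T*y (a(T, y) = (T*y + y²) + 18 = (y² + T*y) + 18 = 18 + y² + T*y)
E = 57 (E = 301 - 244 = 57)
B = -153 (B = (18 + (-18)² + 8*(-18)) + 3*(-117) = (18 + 324 - 144) - 351 = 198 - 351 = -153)
W(638, E) - B = -16 - 1*(-153) = -16 + 153 = 137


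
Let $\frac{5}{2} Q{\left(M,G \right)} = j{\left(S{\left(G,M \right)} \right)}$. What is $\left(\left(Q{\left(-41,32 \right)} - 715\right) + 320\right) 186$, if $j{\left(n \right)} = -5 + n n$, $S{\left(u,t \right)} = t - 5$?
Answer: $\frac{417942}{5} \approx 83588.0$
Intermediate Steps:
$S{\left(u,t \right)} = -5 + t$ ($S{\left(u,t \right)} = t - 5 = -5 + t$)
$j{\left(n \right)} = -5 + n^{2}$
$Q{\left(M,G \right)} = -2 + \frac{2 \left(-5 + M\right)^{2}}{5}$ ($Q{\left(M,G \right)} = \frac{2 \left(-5 + \left(-5 + M\right)^{2}\right)}{5} = -2 + \frac{2 \left(-5 + M\right)^{2}}{5}$)
$\left(\left(Q{\left(-41,32 \right)} - 715\right) + 320\right) 186 = \left(\left(\left(-2 + \frac{2 \left(-5 - 41\right)^{2}}{5}\right) - 715\right) + 320\right) 186 = \left(\left(\left(-2 + \frac{2 \left(-46\right)^{2}}{5}\right) - 715\right) + 320\right) 186 = \left(\left(\left(-2 + \frac{2}{5} \cdot 2116\right) - 715\right) + 320\right) 186 = \left(\left(\left(-2 + \frac{4232}{5}\right) - 715\right) + 320\right) 186 = \left(\left(\frac{4222}{5} - 715\right) + 320\right) 186 = \left(\frac{647}{5} + 320\right) 186 = \frac{2247}{5} \cdot 186 = \frac{417942}{5}$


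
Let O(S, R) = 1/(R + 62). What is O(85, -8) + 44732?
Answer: 2415529/54 ≈ 44732.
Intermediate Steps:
O(S, R) = 1/(62 + R)
O(85, -8) + 44732 = 1/(62 - 8) + 44732 = 1/54 + 44732 = 2415529/54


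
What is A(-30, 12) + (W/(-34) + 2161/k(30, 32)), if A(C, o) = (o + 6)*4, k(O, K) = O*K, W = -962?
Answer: 1673537/16320 ≈ 102.55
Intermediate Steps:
k(O, K) = K*O
A(C, o) = 24 + 4*o (A(C, o) = (6 + o)*4 = 24 + 4*o)
A(-30, 12) + (W/(-34) + 2161/k(30, 32)) = (24 + 4*12) + (-962/(-34) + 2161/((32*30))) = (24 + 48) + (-962*(-1/34) + 2161/960) = 72 + (481/17 + 2161*(1/960)) = 72 + (481/17 + 2161/960) = 72 + 498497/16320 = 1673537/16320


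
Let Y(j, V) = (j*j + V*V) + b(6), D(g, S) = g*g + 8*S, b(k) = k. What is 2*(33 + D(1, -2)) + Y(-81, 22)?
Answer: 7087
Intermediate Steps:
D(g, S) = g**2 + 8*S
Y(j, V) = 6 + V**2 + j**2 (Y(j, V) = (j*j + V*V) + 6 = (j**2 + V**2) + 6 = (V**2 + j**2) + 6 = 6 + V**2 + j**2)
2*(33 + D(1, -2)) + Y(-81, 22) = 2*(33 + (1**2 + 8*(-2))) + (6 + 22**2 + (-81)**2) = 2*(33 + (1 - 16)) + (6 + 484 + 6561) = 2*(33 - 15) + 7051 = 2*18 + 7051 = 36 + 7051 = 7087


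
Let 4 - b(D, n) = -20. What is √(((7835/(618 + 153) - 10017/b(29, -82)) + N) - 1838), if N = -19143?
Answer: I*√203424490374/3084 ≈ 146.25*I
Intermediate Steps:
b(D, n) = 24 (b(D, n) = 4 - 1*(-20) = 4 + 20 = 24)
√(((7835/(618 + 153) - 10017/b(29, -82)) + N) - 1838) = √(((7835/(618 + 153) - 10017/24) - 19143) - 1838) = √(((7835/771 - 10017*1/24) - 19143) - 1838) = √(((7835*(1/771) - 3339/8) - 19143) - 1838) = √(((7835/771 - 3339/8) - 19143) - 1838) = √((-2511689/6168 - 19143) - 1838) = √(-120585713/6168 - 1838) = √(-131922497/6168) = I*√203424490374/3084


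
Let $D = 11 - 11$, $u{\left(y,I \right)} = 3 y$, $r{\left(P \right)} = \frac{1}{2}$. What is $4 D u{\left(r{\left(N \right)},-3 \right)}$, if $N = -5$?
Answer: $0$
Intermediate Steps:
$r{\left(P \right)} = \frac{1}{2}$
$D = 0$ ($D = 11 - 11 = 0$)
$4 D u{\left(r{\left(N \right)},-3 \right)} = 4 \cdot 0 \cdot 3 \cdot \frac{1}{2} = 0 \cdot \frac{3}{2} = 0$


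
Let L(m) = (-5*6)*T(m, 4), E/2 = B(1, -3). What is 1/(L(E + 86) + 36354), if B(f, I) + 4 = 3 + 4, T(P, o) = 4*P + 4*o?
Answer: 1/24834 ≈ 4.0267e-5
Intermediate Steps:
B(f, I) = 3 (B(f, I) = -4 + (3 + 4) = -4 + 7 = 3)
E = 6 (E = 2*3 = 6)
L(m) = -480 - 120*m (L(m) = (-5*6)*(4*m + 4*4) = -30*(4*m + 16) = -30*(16 + 4*m) = -480 - 120*m)
1/(L(E + 86) + 36354) = 1/((-480 - 120*(6 + 86)) + 36354) = 1/((-480 - 120*92) + 36354) = 1/((-480 - 11040) + 36354) = 1/(-11520 + 36354) = 1/24834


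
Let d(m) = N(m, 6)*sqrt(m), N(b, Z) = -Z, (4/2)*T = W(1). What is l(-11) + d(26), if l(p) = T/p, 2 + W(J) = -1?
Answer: 3/22 - 6*sqrt(26) ≈ -30.458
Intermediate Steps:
W(J) = -3 (W(J) = -2 - 1 = -3)
T = -3/2 (T = (1/2)*(-3) = -3/2 ≈ -1.5000)
l(p) = -3/(2*p)
d(m) = -6*sqrt(m) (d(m) = (-1*6)*sqrt(m) = -6*sqrt(m))
l(-11) + d(26) = -3/2/(-11) - 6*sqrt(26) = -3/2*(-1/11) - 6*sqrt(26) = 3/22 - 6*sqrt(26)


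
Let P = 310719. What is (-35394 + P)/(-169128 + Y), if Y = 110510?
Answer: -275325/58618 ≈ -4.6969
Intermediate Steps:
(-35394 + P)/(-169128 + Y) = (-35394 + 310719)/(-169128 + 110510) = 275325/(-58618) = 275325*(-1/58618) = -275325/58618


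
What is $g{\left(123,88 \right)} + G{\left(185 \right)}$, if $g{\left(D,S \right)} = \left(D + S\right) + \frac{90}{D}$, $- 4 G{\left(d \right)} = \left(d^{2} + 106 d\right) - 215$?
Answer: $- \frac{540924}{41} \approx -13193.0$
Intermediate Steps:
$G{\left(d \right)} = \frac{215}{4} - \frac{53 d}{2} - \frac{d^{2}}{4}$ ($G{\left(d \right)} = - \frac{\left(d^{2} + 106 d\right) - 215}{4} = - \frac{-215 + d^{2} + 106 d}{4} = \frac{215}{4} - \frac{53 d}{2} - \frac{d^{2}}{4}$)
$g{\left(D,S \right)} = D + S + \frac{90}{D}$
$g{\left(123,88 \right)} + G{\left(185 \right)} = \left(123 + 88 + \frac{90}{123}\right) - \left(\frac{19395}{4} + \frac{34225}{4}\right) = \left(123 + 88 + 90 \cdot \frac{1}{123}\right) - 13405 = \left(123 + 88 + \frac{30}{41}\right) - 13405 = \frac{8681}{41} - 13405 = - \frac{540924}{41}$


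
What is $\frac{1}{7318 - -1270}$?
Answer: $\frac{1}{8588} \approx 0.00011644$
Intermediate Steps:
$\frac{1}{7318 - -1270} = \frac{1}{7318 + 1270} = \frac{1}{8588}$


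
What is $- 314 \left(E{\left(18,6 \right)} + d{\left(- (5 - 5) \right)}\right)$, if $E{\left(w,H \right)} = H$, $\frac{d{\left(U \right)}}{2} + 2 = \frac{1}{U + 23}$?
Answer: $- \frac{15072}{23} \approx -655.3$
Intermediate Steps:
$d{\left(U \right)} = -4 + \frac{2}{23 + U}$ ($d{\left(U \right)} = -4 + \frac{2}{U + 23} = -4 + \frac{2}{23 + U}$)
$- 314 \left(E{\left(18,6 \right)} + d{\left(- (5 - 5) \right)}\right) = - 314 \left(6 + \frac{2 \left(-45 - 2 \left(- (5 - 5)\right)\right)}{23 - \left(5 - 5\right)}\right) = - 314 \left(6 + \frac{2 \left(-45 - 2 \left(\left(-1\right) 0\right)\right)}{23 - 0}\right) = - 314 \left(6 + \frac{2 \left(-45 - 0\right)}{23 + 0}\right) = - 314 \left(6 + \frac{2 \left(-45 + 0\right)}{23}\right) = - 314 \left(6 + 2 \cdot \frac{1}{23} \left(-45\right)\right) = - 314 \left(6 - \frac{90}{23}\right) = \left(-314\right) \frac{48}{23} = - \frac{15072}{23}$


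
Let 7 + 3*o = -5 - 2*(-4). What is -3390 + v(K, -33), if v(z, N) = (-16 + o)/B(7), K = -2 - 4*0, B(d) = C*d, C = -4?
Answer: -71177/21 ≈ -3389.4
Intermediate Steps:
o = -4/3 (o = -7/3 + (-5 - 2*(-4))/3 = -7/3 + (-5 + 8)/3 = -7/3 + (1/3)*3 = -7/3 + 1 = -4/3 ≈ -1.3333)
B(d) = -4*d
K = -2 (K = -2 + 0 = -2)
v(z, N) = 13/21 (v(z, N) = (-16 - 4/3)/((-4*7)) = -52/3/(-28) = -52/3*(-1/28) = 13/21)
-3390 + v(K, -33) = -3390 + 13/21 = -71177/21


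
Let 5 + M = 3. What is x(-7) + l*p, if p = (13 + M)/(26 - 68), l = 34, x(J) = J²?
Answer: 842/21 ≈ 40.095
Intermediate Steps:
M = -2 (M = -5 + 3 = -2)
p = -11/42 (p = (13 - 2)/(26 - 68) = 11/(-42) = 11*(-1/42) = -11/42 ≈ -0.26190)
x(-7) + l*p = (-7)² + 34*(-11/42) = 49 - 187/21 = 842/21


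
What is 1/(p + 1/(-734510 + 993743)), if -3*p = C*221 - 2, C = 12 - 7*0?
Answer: -259233/228989149 ≈ -0.0011321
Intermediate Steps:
C = 12 (C = 12 + 0 = 12)
p = -2650/3 (p = -(12*221 - 2)/3 = -(2652 - 2)/3 = -⅓*2650 = -2650/3 ≈ -883.33)
1/(p + 1/(-734510 + 993743)) = 1/(-2650/3 + 1/(-734510 + 993743)) = 1/(-2650/3 + 1/259233) = 1/(-228989149/259233) = -259233/228989149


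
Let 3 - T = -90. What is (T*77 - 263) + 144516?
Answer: 151414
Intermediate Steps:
T = 93 (T = 3 - 1*(-90) = 3 + 90 = 93)
(T*77 - 263) + 144516 = (93*77 - 263) + 144516 = (7161 - 263) + 144516 = 6898 + 144516 = 151414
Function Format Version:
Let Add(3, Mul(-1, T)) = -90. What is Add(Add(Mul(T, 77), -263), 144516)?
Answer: 151414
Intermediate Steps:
T = 93 (T = Add(3, Mul(-1, -90)) = Add(3, 90) = 93)
Add(Add(Mul(T, 77), -263), 144516) = Add(Add(Mul(93, 77), -263), 144516) = Add(Add(7161, -263), 144516) = Add(6898, 144516) = 151414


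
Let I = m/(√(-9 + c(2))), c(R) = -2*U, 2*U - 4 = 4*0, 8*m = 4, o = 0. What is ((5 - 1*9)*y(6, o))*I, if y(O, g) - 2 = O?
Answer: 16*I*√13/13 ≈ 4.4376*I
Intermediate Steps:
m = ½ (m = (⅛)*4 = ½ ≈ 0.50000)
y(O, g) = 2 + O
U = 2 (U = 2 + (4*0)/2 = 2 + (½)*0 = 2 + 0 = 2)
c(R) = -4 (c(R) = -2*2 = -4)
I = -I*√13/26 (I = 1/(2*(√(-9 - 4))) = 1/(2*(√(-13))) = 1/(2*((I*√13))) = (-I*√13/13)/2 = -I*√13/26 ≈ -0.13867*I)
((5 - 1*9)*y(6, o))*I = ((5 - 1*9)*(2 + 6))*(-I*√13/26) = ((5 - 9)*8)*(-I*√13/26) = (-4*8)*(-I*√13/26) = -(-16)*I*√13/13 = 16*I*√13/13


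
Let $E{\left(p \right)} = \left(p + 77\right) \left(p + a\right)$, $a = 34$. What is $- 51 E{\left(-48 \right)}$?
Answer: $20706$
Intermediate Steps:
$E{\left(p \right)} = \left(34 + p\right) \left(77 + p\right)$ ($E{\left(p \right)} = \left(p + 77\right) \left(p + 34\right) = \left(77 + p\right) \left(34 + p\right) = \left(34 + p\right) \left(77 + p\right)$)
$- 51 E{\left(-48 \right)} = - 51 \left(2618 + \left(-48\right)^{2} + 111 \left(-48\right)\right) = - 51 \left(2618 + 2304 - 5328\right) = \left(-51\right) \left(-406\right) = 20706$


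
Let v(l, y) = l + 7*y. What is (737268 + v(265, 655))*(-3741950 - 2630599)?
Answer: -4729183318782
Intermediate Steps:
(737268 + v(265, 655))*(-3741950 - 2630599) = (737268 + (265 + 7*655))*(-3741950 - 2630599) = (737268 + (265 + 4585))*(-6372549) = (737268 + 4850)*(-6372549) = 742118*(-6372549) = -4729183318782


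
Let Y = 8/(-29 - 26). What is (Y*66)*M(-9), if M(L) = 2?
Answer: -96/5 ≈ -19.200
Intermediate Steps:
Y = -8/55 (Y = 8/(-55) = 8*(-1/55) = -8/55 ≈ -0.14545)
(Y*66)*M(-9) = -8/55*66*2 = -48/5*2 = -96/5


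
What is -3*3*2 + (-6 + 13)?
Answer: -11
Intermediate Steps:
-3*3*2 + (-6 + 13) = -9*2 + 7 = -18 + 7 = -11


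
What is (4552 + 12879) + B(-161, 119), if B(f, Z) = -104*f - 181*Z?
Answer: 12636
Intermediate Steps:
B(f, Z) = -181*Z - 104*f
(4552 + 12879) + B(-161, 119) = (4552 + 12879) + (-181*119 - 104*(-161)) = 17431 + (-21539 + 16744) = 17431 - 4795 = 12636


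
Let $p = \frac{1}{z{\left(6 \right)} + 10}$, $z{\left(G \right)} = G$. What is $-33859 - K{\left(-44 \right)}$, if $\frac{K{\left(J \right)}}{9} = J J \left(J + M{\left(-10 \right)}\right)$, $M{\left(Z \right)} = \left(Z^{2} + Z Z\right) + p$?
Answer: $-2753092$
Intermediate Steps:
$p = \frac{1}{16}$ ($p = \frac{1}{6 + 10} = \frac{1}{16} \approx 0.0625$)
$M{\left(Z \right)} = \frac{1}{16} + 2 Z^{2}$ ($M{\left(Z \right)} = \left(Z^{2} + Z Z\right) + \frac{1}{16} = \left(Z^{2} + Z^{2}\right) + \frac{1}{16} = 2 Z^{2} + \frac{1}{16} = \frac{1}{16} + 2 Z^{2}$)
$K{\left(J \right)} = 9 J^{2} \left(\frac{3201}{16} + J\right)$ ($K{\left(J \right)} = 9 J J \left(J + \left(\frac{1}{16} + 2 \left(-10\right)^{2}\right)\right) = 9 J^{2} \left(J + \left(\frac{1}{16} + 2 \cdot 100\right)\right) = 9 J^{2} \left(J + \left(\frac{1}{16} + 200\right)\right) = 9 J^{2} \left(J + \frac{3201}{16}\right) = 9 J^{2} \left(\frac{3201}{16} + J\right)$)
$-33859 - K{\left(-44 \right)} = -33859 - \left(-44\right)^{2} \left(\frac{28809}{16} + 9 \left(-44\right)\right) = -33859 - 1936 \left(\frac{28809}{16} - 396\right) = -33859 - 1936 \cdot \frac{22473}{16} = -33859 - 2719233 = -2753092$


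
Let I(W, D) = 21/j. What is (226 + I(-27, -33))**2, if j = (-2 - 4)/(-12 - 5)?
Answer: 326041/4 ≈ 81510.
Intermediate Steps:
j = 6/17 (j = -6/(-17) = -6*(-1/17) = 6/17 ≈ 0.35294)
I(W, D) = 119/2 (I(W, D) = 21/(6/17) = 21*(17/6) = 119/2)
(226 + I(-27, -33))**2 = (226 + 119/2)**2 = (571/2)**2 = 326041/4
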